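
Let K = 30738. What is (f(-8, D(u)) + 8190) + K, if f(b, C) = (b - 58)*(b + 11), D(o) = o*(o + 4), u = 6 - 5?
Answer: 38730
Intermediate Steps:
u = 1
D(o) = o*(4 + o)
f(b, C) = (-58 + b)*(11 + b)
(f(-8, D(u)) + 8190) + K = ((-638 + (-8)² - 47*(-8)) + 8190) + 30738 = ((-638 + 64 + 376) + 8190) + 30738 = (-198 + 8190) + 30738 = 7992 + 30738 = 38730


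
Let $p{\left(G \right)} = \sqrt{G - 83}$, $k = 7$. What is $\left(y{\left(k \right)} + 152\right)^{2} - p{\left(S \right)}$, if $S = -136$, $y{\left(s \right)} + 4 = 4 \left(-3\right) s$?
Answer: $4096 - i \sqrt{219} \approx 4096.0 - 14.799 i$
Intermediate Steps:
$y{\left(s \right)} = -4 - 12 s$ ($y{\left(s \right)} = -4 + 4 \left(-3\right) s = -4 - 12 s$)
$p{\left(G \right)} = \sqrt{-83 + G}$
$\left(y{\left(k \right)} + 152\right)^{2} - p{\left(S \right)} = \left(\left(-4 - 84\right) + 152\right)^{2} - \sqrt{-83 - 136} = \left(\left(-4 - 84\right) + 152\right)^{2} - \sqrt{-219} = \left(-88 + 152\right)^{2} - i \sqrt{219} = 64^{2} - i \sqrt{219} = 4096 - i \sqrt{219}$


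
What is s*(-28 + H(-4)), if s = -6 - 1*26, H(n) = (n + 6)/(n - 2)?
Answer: 2720/3 ≈ 906.67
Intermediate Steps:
H(n) = (6 + n)/(-2 + n)
s = -32 (s = -6 - 26 = -32)
s*(-28 + H(-4)) = -32*(-28 + (6 - 4)/(-2 - 4)) = -32*(-28 + 2/(-6)) = -32*(-28 - ⅙*2) = -32*(-28 - ⅓) = -32*(-85/3) = 2720/3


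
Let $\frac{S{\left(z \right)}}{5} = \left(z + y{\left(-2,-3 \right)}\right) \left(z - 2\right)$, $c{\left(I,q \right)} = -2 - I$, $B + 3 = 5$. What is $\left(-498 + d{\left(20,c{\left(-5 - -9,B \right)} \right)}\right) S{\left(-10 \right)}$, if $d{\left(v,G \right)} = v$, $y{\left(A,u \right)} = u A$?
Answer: $-114720$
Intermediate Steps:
$B = 2$ ($B = -3 + 5 = 2$)
$y{\left(A,u \right)} = A u$
$S{\left(z \right)} = 5 \left(-2 + z\right) \left(6 + z\right)$ ($S{\left(z \right)} = 5 \left(z - -6\right) \left(z - 2\right) = 5 \left(z + 6\right) \left(-2 + z\right) = 5 \left(6 + z\right) \left(-2 + z\right) = 5 \left(-2 + z\right) \left(6 + z\right)$)
$\left(-498 + d{\left(20,c{\left(-5 - -9,B \right)} \right)}\right) S{\left(-10 \right)} = \left(-498 + 20\right) \left(-60 + 5 \left(-10\right)^{2} + 20 \left(-10\right)\right) = - 478 \left(-60 + 5 \cdot 100 - 200\right) = - 478 \left(-60 + 500 - 200\right) = \left(-478\right) 240 = -114720$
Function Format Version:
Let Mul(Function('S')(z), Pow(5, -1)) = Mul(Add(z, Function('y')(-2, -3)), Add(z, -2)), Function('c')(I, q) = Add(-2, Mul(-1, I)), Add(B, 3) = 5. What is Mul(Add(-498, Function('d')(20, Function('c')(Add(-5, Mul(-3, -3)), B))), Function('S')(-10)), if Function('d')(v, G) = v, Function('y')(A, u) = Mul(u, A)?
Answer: -114720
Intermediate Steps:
B = 2 (B = Add(-3, 5) = 2)
Function('y')(A, u) = Mul(A, u)
Function('S')(z) = Mul(5, Add(-2, z), Add(6, z)) (Function('S')(z) = Mul(5, Mul(Add(z, Mul(-2, -3)), Add(z, -2))) = Mul(5, Mul(Add(z, 6), Add(-2, z))) = Mul(5, Mul(Add(6, z), Add(-2, z))) = Mul(5, Mul(Add(-2, z), Add(6, z))) = Mul(5, Add(-2, z), Add(6, z)))
Mul(Add(-498, Function('d')(20, Function('c')(Add(-5, Mul(-3, -3)), B))), Function('S')(-10)) = Mul(Add(-498, 20), Add(-60, Mul(5, Pow(-10, 2)), Mul(20, -10))) = Mul(-478, Add(-60, Mul(5, 100), -200)) = Mul(-478, Add(-60, 500, -200)) = Mul(-478, 240) = -114720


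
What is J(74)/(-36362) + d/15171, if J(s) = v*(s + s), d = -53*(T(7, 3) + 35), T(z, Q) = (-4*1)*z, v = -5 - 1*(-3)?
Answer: -4499843/275823951 ≈ -0.016314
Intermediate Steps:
v = -2 (v = -5 + 3 = -2)
T(z, Q) = -4*z
d = -371 (d = -53*(-4*7 + 35) = -53*(-28 + 35) = -53*7 = -371)
J(s) = -4*s (J(s) = -2*(s + s) = -4*s)
J(74)/(-36362) + d/15171 = -4*74/(-36362) - 371/15171 = -296*(-1/36362) - 371*1/15171 = 148/18181 - 371/15171 = -4499843/275823951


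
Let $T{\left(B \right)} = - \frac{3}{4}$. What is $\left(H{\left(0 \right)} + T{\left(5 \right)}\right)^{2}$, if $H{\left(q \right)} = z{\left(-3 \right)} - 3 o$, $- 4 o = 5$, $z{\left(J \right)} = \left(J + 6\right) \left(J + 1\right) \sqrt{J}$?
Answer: $-99 - 36 i \sqrt{3} \approx -99.0 - 62.354 i$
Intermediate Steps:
$T{\left(B \right)} = - \frac{3}{4}$ ($T{\left(B \right)} = \left(-3\right) \frac{1}{4} = - \frac{3}{4}$)
$z{\left(J \right)} = \sqrt{J} \left(1 + J\right) \left(6 + J\right)$ ($z{\left(J \right)} = \left(6 + J\right) \left(1 + J\right) \sqrt{J} = \left(1 + J\right) \left(6 + J\right) \sqrt{J} = \sqrt{J} \left(1 + J\right) \left(6 + J\right)$)
$o = - \frac{5}{4}$ ($o = \left(- \frac{1}{4}\right) 5 = - \frac{5}{4} \approx -1.25$)
$H{\left(q \right)} = \frac{15}{4} - 6 i \sqrt{3}$ ($H{\left(q \right)} = \sqrt{-3} \left(6 + \left(-3\right)^{2} + 7 \left(-3\right)\right) - - \frac{15}{4} = i \sqrt{3} \left(6 + 9 - 21\right) + \frac{15}{4} = i \sqrt{3} \left(-6\right) + \frac{15}{4} = - 6 i \sqrt{3} + \frac{15}{4} = \frac{15}{4} - 6 i \sqrt{3}$)
$\left(H{\left(0 \right)} + T{\left(5 \right)}\right)^{2} = \left(\left(\frac{15}{4} - 6 i \sqrt{3}\right) - \frac{3}{4}\right)^{2} = \left(3 - 6 i \sqrt{3}\right)^{2}$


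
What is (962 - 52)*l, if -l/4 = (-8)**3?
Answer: 1863680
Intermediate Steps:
l = 2048 (l = -4*(-8)**3 = -4*(-512) = 2048)
(962 - 52)*l = (962 - 52)*2048 = 910*2048 = 1863680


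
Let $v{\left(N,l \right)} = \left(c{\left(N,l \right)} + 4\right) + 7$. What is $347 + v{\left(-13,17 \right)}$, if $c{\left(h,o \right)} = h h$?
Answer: $527$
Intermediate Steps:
$c{\left(h,o \right)} = h^{2}$
$v{\left(N,l \right)} = 11 + N^{2}$ ($v{\left(N,l \right)} = \left(N^{2} + 4\right) + 7 = \left(4 + N^{2}\right) + 7 = 11 + N^{2}$)
$347 + v{\left(-13,17 \right)} = 347 + \left(11 + \left(-13\right)^{2}\right) = 347 + \left(11 + 169\right) = 347 + 180 = 527$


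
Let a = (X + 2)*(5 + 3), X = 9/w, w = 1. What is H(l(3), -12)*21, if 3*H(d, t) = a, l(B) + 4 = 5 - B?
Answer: 616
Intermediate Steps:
X = 9 (X = 9/1 = 9*1 = 9)
l(B) = 1 - B (l(B) = -4 + (5 - B) = 1 - B)
a = 88 (a = (9 + 2)*(5 + 3) = 11*8 = 88)
H(d, t) = 88/3 (H(d, t) = (⅓)*88 = 88/3)
H(l(3), -12)*21 = (88/3)*21 = 616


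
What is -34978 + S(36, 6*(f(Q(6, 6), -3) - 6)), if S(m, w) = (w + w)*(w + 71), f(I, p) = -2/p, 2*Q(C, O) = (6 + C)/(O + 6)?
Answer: -37474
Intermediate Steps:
Q(C, O) = (6 + C)/(2*(6 + O)) (Q(C, O) = ((6 + C)/(O + 6))/2 = ((6 + C)/(6 + O))/2 = (6 + C)/(2*(6 + O)))
S(m, w) = 2*w*(71 + w) (S(m, w) = (2*w)*(71 + w) = 2*w*(71 + w))
-34978 + S(36, 6*(f(Q(6, 6), -3) - 6)) = -34978 + 2*(6*(-2/(-3) - 6))*(71 + 6*(-2/(-3) - 6)) = -34978 + 2*(6*(-2*(-⅓) - 6))*(71 + 6*(-2*(-⅓) - 6)) = -34978 + 2*(6*(⅔ - 6))*(71 + 6*(⅔ - 6)) = -34978 + 2*(6*(-16/3))*(71 + 6*(-16/3)) = -34978 + 2*(-32)*(71 - 32) = -34978 + 2*(-32)*39 = -34978 - 2496 = -37474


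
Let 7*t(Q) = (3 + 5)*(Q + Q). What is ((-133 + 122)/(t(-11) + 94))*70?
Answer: -2695/241 ≈ -11.183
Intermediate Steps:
t(Q) = 16*Q/7 (t(Q) = ((3 + 5)*(Q + Q))/7 = (8*(2*Q))/7 = (16*Q)/7 = 16*Q/7)
((-133 + 122)/(t(-11) + 94))*70 = ((-133 + 122)/((16/7)*(-11) + 94))*70 = -11/(-176/7 + 94)*70 = -11/482/7*70 = -11*7/482*70 = -77/482*70 = -2695/241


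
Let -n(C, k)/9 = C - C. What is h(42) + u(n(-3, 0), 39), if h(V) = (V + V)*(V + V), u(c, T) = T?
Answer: 7095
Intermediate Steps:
n(C, k) = 0 (n(C, k) = -9*(C - C) = -9*0 = 0)
h(V) = 4*V² (h(V) = (2*V)*(2*V) = 4*V²)
h(42) + u(n(-3, 0), 39) = 4*42² + 39 = 4*1764 + 39 = 7056 + 39 = 7095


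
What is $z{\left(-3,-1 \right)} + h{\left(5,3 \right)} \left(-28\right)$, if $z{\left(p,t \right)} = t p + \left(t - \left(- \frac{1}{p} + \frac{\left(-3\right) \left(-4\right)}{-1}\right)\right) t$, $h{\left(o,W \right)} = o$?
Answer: $- \frac{443}{3} \approx -147.67$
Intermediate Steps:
$z{\left(p,t \right)} = p t + t \left(12 + t + \frac{1}{p}\right)$ ($z{\left(p,t \right)} = p t + \left(t - \left(- \frac{1}{p} + 12 \left(-1\right)\right)\right) t = p t + \left(t - \left(- \frac{1}{p} - 12\right)\right) t = p t + \left(t - \left(-12 - \frac{1}{p}\right)\right) t = p t + \left(t + \left(12 + \frac{1}{p}\right)\right) t = p t + \left(12 + t + \frac{1}{p}\right) t = p t + t \left(12 + t + \frac{1}{p}\right)$)
$z{\left(-3,-1 \right)} + h{\left(5,3 \right)} \left(-28\right) = - \frac{1 - 3 \left(12 - 3 - 1\right)}{-3} + 5 \left(-28\right) = \left(-1\right) \left(- \frac{1}{3}\right) \left(1 - 24\right) - 140 = \left(-1\right) \left(- \frac{1}{3}\right) \left(-23\right) - 140 = - \frac{23}{3} - 140 = - \frac{443}{3}$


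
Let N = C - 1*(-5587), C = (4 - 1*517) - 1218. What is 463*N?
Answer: 1785328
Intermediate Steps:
C = -1731 (C = (4 - 517) - 1218 = -513 - 1218 = -1731)
N = 3856 (N = -1731 - 1*(-5587) = -1731 + 5587 = 3856)
463*N = 463*3856 = 1785328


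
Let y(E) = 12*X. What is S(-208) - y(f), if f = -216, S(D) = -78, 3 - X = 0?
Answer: -114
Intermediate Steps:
X = 3 (X = 3 - 1*0 = 3 + 0 = 3)
y(E) = 36 (y(E) = 12*3 = 36)
S(-208) - y(f) = -78 - 1*36 = -78 - 36 = -114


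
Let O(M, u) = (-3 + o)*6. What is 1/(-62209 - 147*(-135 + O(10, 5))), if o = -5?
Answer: -1/35308 ≈ -2.8322e-5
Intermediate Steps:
O(M, u) = -48 (O(M, u) = (-3 - 5)*6 = -8*6 = -48)
1/(-62209 - 147*(-135 + O(10, 5))) = 1/(-62209 - 147*(-135 - 48)) = 1/(-62209 - 147*(-183)) = 1/(-62209 + 26901) = 1/(-35308) = -1/35308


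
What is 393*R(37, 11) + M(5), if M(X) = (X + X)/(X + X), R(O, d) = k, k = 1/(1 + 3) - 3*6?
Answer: -27899/4 ≈ -6974.8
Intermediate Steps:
k = -71/4 (k = 1/4 - 18 = ¼ - 18 = -71/4 ≈ -17.750)
R(O, d) = -71/4
M(X) = 1 (M(X) = (2*X)/((2*X)) = (2*X)*(1/(2*X)) = 1)
393*R(37, 11) + M(5) = 393*(-71/4) + 1 = -27903/4 + 1 = -27899/4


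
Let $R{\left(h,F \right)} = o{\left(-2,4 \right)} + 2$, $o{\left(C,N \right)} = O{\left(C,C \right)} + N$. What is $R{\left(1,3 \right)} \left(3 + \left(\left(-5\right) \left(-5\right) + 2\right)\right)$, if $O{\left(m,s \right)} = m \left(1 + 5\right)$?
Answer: $-180$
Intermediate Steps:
$O{\left(m,s \right)} = 6 m$ ($O{\left(m,s \right)} = m 6 = 6 m$)
$o{\left(C,N \right)} = N + 6 C$ ($o{\left(C,N \right)} = 6 C + N = N + 6 C$)
$R{\left(h,F \right)} = -6$ ($R{\left(h,F \right)} = \left(4 + 6 \left(-2\right)\right) + 2 = \left(4 - 12\right) + 2 = -8 + 2 = -6$)
$R{\left(1,3 \right)} \left(3 + \left(\left(-5\right) \left(-5\right) + 2\right)\right) = - 6 \left(3 + \left(\left(-5\right) \left(-5\right) + 2\right)\right) = - 6 \left(3 + \left(25 + 2\right)\right) = - 6 \left(3 + 27\right) = \left(-6\right) 30 = -180$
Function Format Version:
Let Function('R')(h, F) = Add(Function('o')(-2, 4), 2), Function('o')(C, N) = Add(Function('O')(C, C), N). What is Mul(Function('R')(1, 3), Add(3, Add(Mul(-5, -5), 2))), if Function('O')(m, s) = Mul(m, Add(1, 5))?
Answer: -180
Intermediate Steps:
Function('O')(m, s) = Mul(6, m) (Function('O')(m, s) = Mul(m, 6) = Mul(6, m))
Function('o')(C, N) = Add(N, Mul(6, C)) (Function('o')(C, N) = Add(Mul(6, C), N) = Add(N, Mul(6, C)))
Function('R')(h, F) = -6 (Function('R')(h, F) = Add(Add(4, Mul(6, -2)), 2) = Add(Add(4, -12), 2) = Add(-8, 2) = -6)
Mul(Function('R')(1, 3), Add(3, Add(Mul(-5, -5), 2))) = Mul(-6, Add(3, Add(Mul(-5, -5), 2))) = Mul(-6, Add(3, Add(25, 2))) = Mul(-6, Add(3, 27)) = Mul(-6, 30) = -180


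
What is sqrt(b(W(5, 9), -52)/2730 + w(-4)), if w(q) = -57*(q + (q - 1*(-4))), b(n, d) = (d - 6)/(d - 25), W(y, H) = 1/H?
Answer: sqrt(51402713505)/15015 ≈ 15.100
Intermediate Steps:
b(n, d) = (-6 + d)/(-25 + d)
w(q) = -228 - 114*q (w(q) = -57*(q + (q + 4)) = -57*(q + (4 + q)) = -57*(4 + 2*q) = -228 - 114*q)
sqrt(b(W(5, 9), -52)/2730 + w(-4)) = sqrt(((-6 - 52)/(-25 - 52))/2730 + (-228 - 114*(-4))) = sqrt((-58/(-77))*(1/2730) + (-228 + 456)) = sqrt(-1/77*(-58)*(1/2730) + 228) = sqrt((58/77)*(1/2730) + 228) = sqrt(29/105105 + 228) = sqrt(23963969/105105) = sqrt(51402713505)/15015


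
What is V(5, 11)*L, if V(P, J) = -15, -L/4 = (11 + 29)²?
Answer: 96000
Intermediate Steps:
L = -6400 (L = -4*(11 + 29)² = -4*40² = -4*1600 = -6400)
V(5, 11)*L = -15*(-6400) = 96000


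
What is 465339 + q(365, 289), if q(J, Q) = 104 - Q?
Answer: 465154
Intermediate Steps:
465339 + q(365, 289) = 465339 + (104 - 1*289) = 465339 + (104 - 289) = 465339 - 185 = 465154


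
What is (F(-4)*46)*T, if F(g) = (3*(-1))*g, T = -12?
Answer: -6624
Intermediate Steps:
F(g) = -3*g
(F(-4)*46)*T = (-3*(-4)*46)*(-12) = (12*46)*(-12) = 552*(-12) = -6624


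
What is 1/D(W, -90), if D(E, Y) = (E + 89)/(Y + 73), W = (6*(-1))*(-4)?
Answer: -17/113 ≈ -0.15044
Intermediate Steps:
W = 24 (W = -6*(-4) = 24)
D(E, Y) = (89 + E)/(73 + Y)
1/D(W, -90) = 1/((89 + 24)/(73 - 90)) = 1/(113/(-17)) = 1/(-1/17*113) = 1/(-113/17) = -17/113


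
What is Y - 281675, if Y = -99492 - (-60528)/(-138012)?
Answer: -4383806711/11501 ≈ -3.8117e+5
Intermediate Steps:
Y = -1144262536/11501 (Y = -99492 - (-60528)*(-1)/138012 = -99492 - 1*5044/11501 = -99492 - 5044/11501 = -1144262536/11501 ≈ -99493.)
Y - 281675 = -1144262536/11501 - 281675 = -4383806711/11501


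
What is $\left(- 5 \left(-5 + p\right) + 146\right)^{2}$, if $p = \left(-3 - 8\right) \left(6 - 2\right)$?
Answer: $152881$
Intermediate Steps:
$p = -44$ ($p = \left(-3 - 8\right) 4 = \left(-11\right) 4 = -44$)
$\left(- 5 \left(-5 + p\right) + 146\right)^{2} = \left(- 5 \left(-5 - 44\right) + 146\right)^{2} = \left(\left(-5\right) \left(-49\right) + 146\right)^{2} = \left(245 + 146\right)^{2} = 391^{2} = 152881$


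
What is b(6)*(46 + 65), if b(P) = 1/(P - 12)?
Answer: -37/2 ≈ -18.500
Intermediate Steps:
b(P) = 1/(-12 + P)
b(6)*(46 + 65) = (46 + 65)/(-12 + 6) = 111/(-6) = -⅙*111 = -37/2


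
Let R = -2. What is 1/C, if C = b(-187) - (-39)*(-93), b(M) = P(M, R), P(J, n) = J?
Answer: -1/3814 ≈ -0.00026219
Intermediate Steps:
b(M) = M
C = -3814 (C = -187 - (-39)*(-93) = -187 - 1*3627 = -187 - 3627 = -3814)
1/C = 1/(-3814) = -1/3814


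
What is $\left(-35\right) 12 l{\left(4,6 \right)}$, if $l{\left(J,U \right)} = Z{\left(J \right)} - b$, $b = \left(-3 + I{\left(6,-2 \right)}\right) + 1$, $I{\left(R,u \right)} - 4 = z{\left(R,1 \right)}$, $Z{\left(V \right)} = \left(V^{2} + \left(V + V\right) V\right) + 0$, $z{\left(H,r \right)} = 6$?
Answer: $-16800$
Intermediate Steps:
$Z{\left(V \right)} = 3 V^{2}$ ($Z{\left(V \right)} = \left(V^{2} + 2 V V\right) + 0 = \left(V^{2} + 2 V^{2}\right) + 0 = 3 V^{2} + 0 = 3 V^{2}$)
$I{\left(R,u \right)} = 10$ ($I{\left(R,u \right)} = 4 + 6 = 10$)
$b = 8$ ($b = \left(-3 + 10\right) + 1 = 7 + 1 = 8$)
$l{\left(J,U \right)} = -8 + 3 J^{2}$ ($l{\left(J,U \right)} = 3 J^{2} - 8 = -8 + 3 J^{2}$)
$\left(-35\right) 12 l{\left(4,6 \right)} = \left(-35\right) 12 \left(-8 + 3 \cdot 4^{2}\right) = - 420 \left(-8 + 3 \cdot 16\right) = - 420 \left(-8 + 48\right) = \left(-420\right) 40 = -16800$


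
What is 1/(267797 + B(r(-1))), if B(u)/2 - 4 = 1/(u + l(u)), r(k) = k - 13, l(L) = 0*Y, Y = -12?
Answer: 7/1874634 ≈ 3.7341e-6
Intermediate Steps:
l(L) = 0 (l(L) = 0*(-12) = 0)
r(k) = -13 + k
B(u) = 8 + 2/u (B(u) = 8 + 2/(u + 0) = 8 + 2/u)
1/(267797 + B(r(-1))) = 1/(267797 + (8 + 2/(-13 - 1))) = 1/(267797 + (8 + 2/(-14))) = 1/(267797 + (8 + 2*(-1/14))) = 1/(267797 + (8 - ⅐)) = 1/(267797 + 55/7) = 1/(1874634/7) = 7/1874634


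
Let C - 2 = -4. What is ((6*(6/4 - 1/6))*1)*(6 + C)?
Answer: 32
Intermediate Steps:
C = -2 (C = 2 - 4 = -2)
((6*(6/4 - 1/6))*1)*(6 + C) = ((6*(6/4 - 1/6))*1)*(6 - 2) = ((6*(6*(1/4) - 1*1/6))*1)*4 = ((6*(3/2 - 1/6))*1)*4 = ((6*(4/3))*1)*4 = (8*1)*4 = 8*4 = 32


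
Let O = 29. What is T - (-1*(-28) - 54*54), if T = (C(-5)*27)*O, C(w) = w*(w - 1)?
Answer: 26378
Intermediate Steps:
C(w) = w*(-1 + w)
T = 23490 (T = (-5*(-1 - 5)*27)*29 = (-5*(-6)*27)*29 = (30*27)*29 = 810*29 = 23490)
T - (-1*(-28) - 54*54) = 23490 - (-1*(-28) - 54*54) = 23490 - (28 - 2916) = 23490 - 1*(-2888) = 23490 + 2888 = 26378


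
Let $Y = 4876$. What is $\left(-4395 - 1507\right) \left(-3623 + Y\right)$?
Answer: $-7395206$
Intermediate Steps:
$\left(-4395 - 1507\right) \left(-3623 + Y\right) = \left(-4395 - 1507\right) \left(-3623 + 4876\right) = \left(-5902\right) 1253 = -7395206$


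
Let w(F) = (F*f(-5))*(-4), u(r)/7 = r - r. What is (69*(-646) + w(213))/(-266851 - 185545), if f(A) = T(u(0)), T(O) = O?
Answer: 22287/226198 ≈ 0.098529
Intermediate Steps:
u(r) = 0 (u(r) = 7*(r - r) = 7*0 = 0)
f(A) = 0
w(F) = 0 (w(F) = (F*0)*(-4) = 0*(-4) = 0)
(69*(-646) + w(213))/(-266851 - 185545) = (69*(-646) + 0)/(-266851 - 185545) = (-44574 + 0)/(-452396) = -44574*(-1/452396) = 22287/226198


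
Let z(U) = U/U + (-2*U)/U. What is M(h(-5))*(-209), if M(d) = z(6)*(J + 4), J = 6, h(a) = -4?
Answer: 2090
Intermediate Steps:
z(U) = -1 (z(U) = 1 - 2 = -1)
M(d) = -10 (M(d) = -(6 + 4) = -1*10 = -10)
M(h(-5))*(-209) = -10*(-209) = 2090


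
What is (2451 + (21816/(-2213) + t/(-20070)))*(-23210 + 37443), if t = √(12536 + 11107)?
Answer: 76890181551/2213 - 14233*√2627/6690 ≈ 3.4745e+7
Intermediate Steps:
t = 3*√2627 (t = √23643 = 3*√2627 ≈ 153.76)
(2451 + (21816/(-2213) + t/(-20070)))*(-23210 + 37443) = (2451 + (21816/(-2213) + (3*√2627)/(-20070)))*(-23210 + 37443) = (2451 + (21816*(-1/2213) + (3*√2627)*(-1/20070)))*14233 = (2451 + (-21816/2213 - √2627/6690))*14233 = (5402247/2213 - √2627/6690)*14233 = 76890181551/2213 - 14233*√2627/6690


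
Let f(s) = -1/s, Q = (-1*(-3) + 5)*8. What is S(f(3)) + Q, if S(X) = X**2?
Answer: 577/9 ≈ 64.111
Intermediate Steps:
Q = 64 (Q = (3 + 5)*8 = 8*8 = 64)
S(f(3)) + Q = (-1/3)**2 + 64 = 1/9 + 64 = 577/9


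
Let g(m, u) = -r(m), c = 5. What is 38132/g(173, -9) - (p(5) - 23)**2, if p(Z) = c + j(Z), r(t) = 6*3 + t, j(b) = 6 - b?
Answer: -93331/191 ≈ -488.64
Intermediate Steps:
r(t) = 18 + t
g(m, u) = -18 - m (g(m, u) = -(18 + m) = -18 - m)
p(Z) = 11 - Z (p(Z) = 5 + (6 - Z) = 11 - Z)
38132/g(173, -9) - (p(5) - 23)**2 = 38132/(-18 - 1*173) - ((11 - 1*5) - 23)**2 = 38132/(-18 - 173) - ((11 - 5) - 23)**2 = 38132/(-191) - (6 - 23)**2 = 38132*(-1/191) - 1*(-17)**2 = -38132/191 - 1*289 = -38132/191 - 289 = -93331/191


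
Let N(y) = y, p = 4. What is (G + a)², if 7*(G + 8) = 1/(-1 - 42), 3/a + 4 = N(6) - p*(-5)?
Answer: 2713889025/43850884 ≈ 61.889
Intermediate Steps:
a = 3/22 (a = 3/(-4 + (6 - 4*(-5))) = 3/(-4 + (6 - 1*(-20))) = 3/(-4 + (6 + 20)) = 3/(-4 + 26) = 3/22 ≈ 0.13636)
G = -2409/301 (G = -8 + 1/(7*(-1 - 42)) = -8 + (⅐)/(-43) = -8 + (⅐)*(-1/43) = -8 - 1/301 = -2409/301 ≈ -8.0033)
(G + a)² = (-2409/301 + 3/22)² = (-52095/6622)² = 2713889025/43850884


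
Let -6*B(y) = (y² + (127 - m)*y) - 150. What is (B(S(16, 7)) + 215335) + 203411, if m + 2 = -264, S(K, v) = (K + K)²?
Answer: 530809/3 ≈ 1.7694e+5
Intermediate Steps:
S(K, v) = 4*K² (S(K, v) = (2*K)² = 4*K²)
m = -266 (m = -2 - 264 = -266)
B(y) = 25 - 131*y/2 - y²/6 (B(y) = -((y² + (127 - 1*(-266))*y) - 150)/6 = -((y² + (127 + 266)*y) - 150)/6 = -((y² + 393*y) - 150)/6 = -(-150 + y² + 393*y)/6 = 25 - 131*y/2 - y²/6)
(B(S(16, 7)) + 215335) + 203411 = ((25 - 262*16² - (4*16²)²/6) + 215335) + 203411 = ((25 - 262*256 - (4*256)²/6) + 215335) + 203411 = ((25 - 131/2*1024 - ⅙*1024²) + 215335) + 203411 = ((25 - 67072 - ⅙*1048576) + 215335) + 203411 = ((25 - 67072 - 524288/3) + 215335) + 203411 = (-725429/3 + 215335) + 203411 = -79424/3 + 203411 = 530809/3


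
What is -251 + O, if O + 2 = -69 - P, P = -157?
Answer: -165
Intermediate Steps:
O = 86 (O = -2 + (-69 - 1*(-157)) = -2 + (-69 + 157) = -2 + 88 = 86)
-251 + O = -251 + 86 = -165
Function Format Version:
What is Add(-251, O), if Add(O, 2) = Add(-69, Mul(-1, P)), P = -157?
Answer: -165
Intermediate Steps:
O = 86 (O = Add(-2, Add(-69, Mul(-1, -157))) = Add(-2, Add(-69, 157)) = Add(-2, 88) = 86)
Add(-251, O) = Add(-251, 86) = -165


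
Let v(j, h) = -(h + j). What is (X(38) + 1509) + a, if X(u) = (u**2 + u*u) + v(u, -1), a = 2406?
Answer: 6766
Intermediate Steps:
v(j, h) = -h - j
X(u) = 1 - u + 2*u**2 (X(u) = (u**2 + u*u) + (-1*(-1) - u) = (u**2 + u**2) + (1 - u) = 2*u**2 + (1 - u) = 1 - u + 2*u**2)
(X(38) + 1509) + a = ((1 - 1*38 + 2*38**2) + 1509) + 2406 = ((1 - 38 + 2*1444) + 1509) + 2406 = ((1 - 38 + 2888) + 1509) + 2406 = (2851 + 1509) + 2406 = 4360 + 2406 = 6766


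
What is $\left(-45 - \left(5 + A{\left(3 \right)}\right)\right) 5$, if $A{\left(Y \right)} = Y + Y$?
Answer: $-280$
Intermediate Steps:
$A{\left(Y \right)} = 2 Y$
$\left(-45 - \left(5 + A{\left(3 \right)}\right)\right) 5 = \left(-45 - \left(5 + 2 \cdot 3\right)\right) 5 = \left(-45 - 11\right) 5 = \left(-56\right) 5 = -280$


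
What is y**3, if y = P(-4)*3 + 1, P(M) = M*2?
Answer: -12167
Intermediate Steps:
P(M) = 2*M
y = -23 (y = (2*(-4))*3 + 1 = -8*3 + 1 = -24 + 1 = -23)
y**3 = (-23)**3 = -12167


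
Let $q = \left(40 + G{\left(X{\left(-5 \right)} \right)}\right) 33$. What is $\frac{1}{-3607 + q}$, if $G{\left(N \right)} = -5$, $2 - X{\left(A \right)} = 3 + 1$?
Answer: $- \frac{1}{2452} \approx -0.00040783$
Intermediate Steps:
$X{\left(A \right)} = -2$ ($X{\left(A \right)} = 2 - \left(3 + 1\right) = 2 - 4 = -2$)
$q = 1155$ ($q = \left(40 - 5\right) 33 = 35 \cdot 33 = 1155$)
$\frac{1}{-3607 + q} = \frac{1}{-3607 + 1155} = \frac{1}{-2452} = - \frac{1}{2452}$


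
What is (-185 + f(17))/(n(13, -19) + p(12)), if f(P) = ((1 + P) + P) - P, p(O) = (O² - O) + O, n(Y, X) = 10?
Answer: -167/154 ≈ -1.0844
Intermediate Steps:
p(O) = O²
f(P) = 1 + P (f(P) = (1 + 2*P) - P = 1 + P)
(-185 + f(17))/(n(13, -19) + p(12)) = (-185 + (1 + 17))/(10 + 12²) = (-185 + 18)/(10 + 144) = -167/154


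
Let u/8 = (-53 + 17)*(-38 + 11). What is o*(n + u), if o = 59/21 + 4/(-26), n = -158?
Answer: 424850/21 ≈ 20231.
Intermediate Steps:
o = 725/273 (o = 59*(1/21) + 4*(-1/26) = 59/21 - 2/13 = 725/273 ≈ 2.6557)
u = 7776 (u = 8*((-53 + 17)*(-38 + 11)) = 8*(-36*(-27)) = 8*972 = 7776)
o*(n + u) = 725*(-158 + 7776)/273 = (725/273)*7618 = 424850/21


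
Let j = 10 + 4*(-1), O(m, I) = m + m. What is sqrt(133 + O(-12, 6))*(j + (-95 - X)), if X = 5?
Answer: -94*sqrt(109) ≈ -981.39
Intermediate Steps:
O(m, I) = 2*m
j = 6 (j = 10 - 4 = 6)
sqrt(133 + O(-12, 6))*(j + (-95 - X)) = sqrt(133 + 2*(-12))*(6 + (-95 - 1*5)) = sqrt(133 - 24)*(6 + (-95 - 5)) = sqrt(109)*(6 - 100) = sqrt(109)*(-94) = -94*sqrt(109)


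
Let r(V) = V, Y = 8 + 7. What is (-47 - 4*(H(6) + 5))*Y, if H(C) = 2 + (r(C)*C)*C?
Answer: -14085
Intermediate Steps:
Y = 15
H(C) = 2 + C³ (H(C) = 2 + (C*C)*C = 2 + C²*C = 2 + C³)
(-47 - 4*(H(6) + 5))*Y = (-47 - 4*((2 + 6³) + 5))*15 = (-47 - 4*((2 + 216) + 5))*15 = (-47 - 4*(218 + 5))*15 = (-47 - 4*223)*15 = (-47 - 892)*15 = -939*15 = -14085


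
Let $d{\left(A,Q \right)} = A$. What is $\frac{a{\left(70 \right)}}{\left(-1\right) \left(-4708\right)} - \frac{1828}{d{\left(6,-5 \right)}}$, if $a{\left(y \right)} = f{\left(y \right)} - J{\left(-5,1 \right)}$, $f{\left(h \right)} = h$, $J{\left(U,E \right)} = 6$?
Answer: $- \frac{1075730}{3531} \approx -304.65$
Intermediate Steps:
$a{\left(y \right)} = -6 + y$ ($a{\left(y \right)} = y - 6 = -6 + y$)
$\frac{a{\left(70 \right)}}{\left(-1\right) \left(-4708\right)} - \frac{1828}{d{\left(6,-5 \right)}} = \frac{-6 + 70}{\left(-1\right) \left(-4708\right)} - \frac{1828}{6} = \frac{64}{4708} - \frac{914}{3} = 64 \cdot \frac{1}{4708} - \frac{914}{3} = \frac{16}{1177} - \frac{914}{3} = - \frac{1075730}{3531}$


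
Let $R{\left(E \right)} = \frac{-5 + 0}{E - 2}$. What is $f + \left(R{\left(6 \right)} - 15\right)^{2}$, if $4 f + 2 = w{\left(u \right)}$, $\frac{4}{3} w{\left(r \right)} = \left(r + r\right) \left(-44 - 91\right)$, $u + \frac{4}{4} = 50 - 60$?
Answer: $\frac{13127}{16} \approx 820.44$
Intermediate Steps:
$R{\left(E \right)} = - \frac{5}{-2 + E}$
$u = -11$ ($u = -1 + \left(50 - 60\right) = -1 - 10 = -11$)
$w{\left(r \right)} = - \frac{405 r}{2}$ ($w{\left(r \right)} = \frac{3 \left(r + r\right) \left(-44 - 91\right)}{4} = \frac{3 \cdot 2 r \left(-135\right)}{4} = \frac{3 \left(- 270 r\right)}{4} = - \frac{405 r}{2}$)
$f = \frac{4451}{8}$ ($f = - \frac{1}{2} + \frac{\left(- \frac{405}{2}\right) \left(-11\right)}{4} = - \frac{1}{2} + \frac{1}{4} \cdot \frac{4455}{2} = - \frac{1}{2} + \frac{4455}{8} = \frac{4451}{8} \approx 556.38$)
$f + \left(R{\left(6 \right)} - 15\right)^{2} = \frac{4451}{8} + \left(- \frac{5}{-2 + 6} - 15\right)^{2} = \frac{4451}{8} + \left(- \frac{5}{4} - 15\right)^{2} = \frac{4451}{8} + \left(- \frac{65}{4}\right)^{2} = \frac{4451}{8} + \frac{4225}{16} = \frac{13127}{16}$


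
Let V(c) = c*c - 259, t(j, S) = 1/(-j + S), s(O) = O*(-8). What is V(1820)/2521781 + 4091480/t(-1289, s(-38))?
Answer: 16436281729038981/2521781 ≈ 6.5177e+9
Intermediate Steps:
s(O) = -8*O
t(j, S) = 1/(S - j)
V(c) = -259 + c² (V(c) = c² - 259 = -259 + c²)
V(1820)/2521781 + 4091480/t(-1289, s(-38)) = (-259 + 1820²)/2521781 + 4091480/(1/(-8*(-38) - 1*(-1289))) = (-259 + 3312400)*(1/2521781) + 4091480/(1/(304 + 1289)) = 3312141*(1/2521781) + 4091480/(1/1593) = 3312141/2521781 + 4091480/(1/1593) = 3312141/2521781 + 4091480*1593 = 3312141/2521781 + 6517727640 = 16436281729038981/2521781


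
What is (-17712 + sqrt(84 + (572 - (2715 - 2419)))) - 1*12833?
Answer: -30545 + 6*sqrt(10) ≈ -30526.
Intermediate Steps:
(-17712 + sqrt(84 + (572 - (2715 - 2419)))) - 1*12833 = (-17712 + sqrt(84 + (572 - 1*296))) - 12833 = (-17712 + sqrt(84 + (572 - 296))) - 12833 = (-17712 + sqrt(84 + 276)) - 12833 = (-17712 + sqrt(360)) - 12833 = (-17712 + 6*sqrt(10)) - 12833 = -30545 + 6*sqrt(10)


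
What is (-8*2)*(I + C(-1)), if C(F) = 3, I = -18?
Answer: 240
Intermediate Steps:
(-8*2)*(I + C(-1)) = (-8*2)*(-18 + 3) = -16*(-15) = 240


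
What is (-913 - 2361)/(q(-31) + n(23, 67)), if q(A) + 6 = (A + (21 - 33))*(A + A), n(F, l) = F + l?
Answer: -1637/1375 ≈ -1.1905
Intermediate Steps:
q(A) = -6 + 2*A*(-12 + A) (q(A) = -6 + (A + (21 - 33))*(A + A) = -6 + (A - 12)*(2*A) = -6 + (-12 + A)*(2*A) = -6 + 2*A*(-12 + A))
(-913 - 2361)/(q(-31) + n(23, 67)) = (-913 - 2361)/((-6 - 24*(-31) + 2*(-31)²) + (23 + 67)) = -3274/((-6 + 744 + 2*961) + 90) = -3274/((-6 + 744 + 1922) + 90) = -3274/(2660 + 90) = -3274/2750 = -3274*1/2750 = -1637/1375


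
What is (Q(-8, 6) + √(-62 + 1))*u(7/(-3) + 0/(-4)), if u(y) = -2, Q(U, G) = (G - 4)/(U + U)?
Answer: ¼ - 2*I*√61 ≈ 0.25 - 15.62*I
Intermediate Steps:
Q(U, G) = (-4 + G)/(2*U) (Q(U, G) = (-4 + G)/((2*U)) = (-4 + G)*(1/(2*U)) = (-4 + G)/(2*U))
(Q(-8, 6) + √(-62 + 1))*u(7/(-3) + 0/(-4)) = ((½)*(-4 + 6)/(-8) + √(-62 + 1))*(-2) = ((½)*(-⅛)*2 + √(-61))*(-2) = (-⅛ + I*√61)*(-2) = ¼ - 2*I*√61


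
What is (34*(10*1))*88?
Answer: 29920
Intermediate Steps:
(34*(10*1))*88 = (34*10)*88 = 340*88 = 29920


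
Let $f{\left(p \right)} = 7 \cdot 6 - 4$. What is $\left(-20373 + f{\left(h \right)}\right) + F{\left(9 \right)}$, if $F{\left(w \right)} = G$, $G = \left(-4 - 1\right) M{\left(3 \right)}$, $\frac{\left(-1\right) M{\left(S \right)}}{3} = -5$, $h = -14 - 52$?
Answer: $-20410$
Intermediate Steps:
$h = -66$
$M{\left(S \right)} = 15$ ($M{\left(S \right)} = \left(-3\right) \left(-5\right) = 15$)
$G = -75$ ($G = \left(-4 - 1\right) 15 = \left(-5\right) 15 = -75$)
$f{\left(p \right)} = 38$ ($f{\left(p \right)} = 42 - 4 = 38$)
$F{\left(w \right)} = -75$
$\left(-20373 + f{\left(h \right)}\right) + F{\left(9 \right)} = \left(-20373 + 38\right) - 75 = -20335 - 75 = -20410$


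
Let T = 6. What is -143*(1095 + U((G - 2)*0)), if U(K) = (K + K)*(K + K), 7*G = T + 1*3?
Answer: -156585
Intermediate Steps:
G = 9/7 (G = (6 + 1*3)/7 = (6 + 3)/7 = (⅐)*9 = 9/7 ≈ 1.2857)
U(K) = 4*K² (U(K) = (2*K)*(2*K) = 4*K²)
-143*(1095 + U((G - 2)*0)) = -143*(1095 + 4*((9/7 - 2)*0)²) = -143*(1095 + 4*(-5/7*0)²) = -143*(1095 + 4*0²) = -143*(1095 + 4*0) = -143*(1095 + 0) = -143*1095 = -156585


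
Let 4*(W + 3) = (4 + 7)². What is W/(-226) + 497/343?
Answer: 58843/44296 ≈ 1.3284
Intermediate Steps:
W = 109/4 (W = -3 + (4 + 7)²/4 = -3 + (¼)*11² = -3 + (¼)*121 = -3 + 121/4 = 109/4 ≈ 27.250)
W/(-226) + 497/343 = (109/4)/(-226) + 497/343 = (109/4)*(-1/226) + 497*(1/343) = -109/904 + 71/49 = 58843/44296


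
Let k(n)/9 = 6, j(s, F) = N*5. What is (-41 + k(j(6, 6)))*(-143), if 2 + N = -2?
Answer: -1859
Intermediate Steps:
N = -4 (N = -2 - 2 = -4)
j(s, F) = -20 (j(s, F) = -4*5 = -20)
k(n) = 54 (k(n) = 9*6 = 54)
(-41 + k(j(6, 6)))*(-143) = (-41 + 54)*(-143) = 13*(-143) = -1859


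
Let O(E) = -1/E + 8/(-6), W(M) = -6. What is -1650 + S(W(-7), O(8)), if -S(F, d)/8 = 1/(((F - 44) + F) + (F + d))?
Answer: -2512758/1523 ≈ -1649.9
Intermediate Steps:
O(E) = -4/3 - 1/E (O(E) = -1/E + 8*(-1/6) = -1/E - 4/3 = -4/3 - 1/E)
S(F, d) = -8/(-44 + d + 3*F) (S(F, d) = -8/(((F - 44) + F) + (F + d)) = -8/(((-44 + F) + F) + (F + d)) = -8/((-44 + 2*F) + (F + d)) = -8/(-44 + d + 3*F))
-1650 + S(W(-7), O(8)) = -1650 - 8/(-44 + (-4/3 - 1/8) + 3*(-6)) = -1650 - 8/(-44 + (-4/3 - 1*1/8) - 18) = -1650 - 8/(-44 + (-4/3 - 1/8) - 18) = -1650 - 8/(-44 - 35/24 - 18) = -1650 - 8/(-1523/24) = -1650 - 8*(-24/1523) = -1650 + 192/1523 = -2512758/1523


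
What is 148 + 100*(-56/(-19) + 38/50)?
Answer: 9856/19 ≈ 518.74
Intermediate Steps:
148 + 100*(-56/(-19) + 38/50) = 148 + 100*(-56*(-1/19) + 38*(1/50)) = 148 + 100*(56/19 + 19/25) = 148 + 100*(1761/475) = 148 + 7044/19 = 9856/19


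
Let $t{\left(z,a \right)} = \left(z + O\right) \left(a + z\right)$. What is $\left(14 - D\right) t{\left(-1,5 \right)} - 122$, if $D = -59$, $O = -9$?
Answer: $-3042$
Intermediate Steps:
$t{\left(z,a \right)} = \left(-9 + z\right) \left(a + z\right)$ ($t{\left(z,a \right)} = \left(z - 9\right) \left(a + z\right) = \left(-9 + z\right) \left(a + z\right)$)
$\left(14 - D\right) t{\left(-1,5 \right)} - 122 = \left(14 - -59\right) \left(\left(-1\right)^{2} - 45 - -9 + 5 \left(-1\right)\right) - 122 = \left(14 + 59\right) \left(1 - 45 + 9 - 5\right) - 122 = 73 \left(-40\right) - 122 = -2920 - 122 = -3042$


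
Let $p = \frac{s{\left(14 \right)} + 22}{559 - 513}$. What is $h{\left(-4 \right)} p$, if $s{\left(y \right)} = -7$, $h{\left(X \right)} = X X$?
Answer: $\frac{120}{23} \approx 5.2174$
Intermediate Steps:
$h{\left(X \right)} = X^{2}$
$p = \frac{15}{46}$ ($p = \frac{-7 + 22}{559 - 513} = \frac{15}{46} \approx 0.32609$)
$h{\left(-4 \right)} p = \left(-4\right)^{2} \cdot \frac{15}{46} = 16 \cdot \frac{15}{46} = \frac{120}{23}$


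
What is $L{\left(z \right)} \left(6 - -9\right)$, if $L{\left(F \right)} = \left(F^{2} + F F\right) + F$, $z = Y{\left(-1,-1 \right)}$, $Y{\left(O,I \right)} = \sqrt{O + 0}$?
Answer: $-30 + 15 i \approx -30.0 + 15.0 i$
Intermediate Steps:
$Y{\left(O,I \right)} = \sqrt{O}$
$z = i$ ($z = \sqrt{-1} = i \approx 1.0 i$)
$L{\left(F \right)} = F + 2 F^{2}$ ($L{\left(F \right)} = \left(F^{2} + F^{2}\right) + F = 2 F^{2} + F = F + 2 F^{2}$)
$L{\left(z \right)} \left(6 - -9\right) = i \left(1 + 2 i\right) \left(6 - -9\right) = i \left(1 + 2 i\right) \left(6 + 9\right) = i \left(1 + 2 i\right) 15 = 15 i \left(1 + 2 i\right)$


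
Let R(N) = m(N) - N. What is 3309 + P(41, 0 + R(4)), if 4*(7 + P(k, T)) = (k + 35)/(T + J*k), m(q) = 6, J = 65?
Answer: 8806453/2667 ≈ 3302.0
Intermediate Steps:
R(N) = 6 - N
P(k, T) = -7 + (35 + k)/(4*(T + 65*k)) (P(k, T) = -7 + ((k + 35)/(T + 65*k))/4 = -7 + ((35 + k)/(T + 65*k))/4 = -7 + (35 + k)/(4*(T + 65*k)))
3309 + P(41, 0 + R(4)) = 3309 + (35 - 1819*41 - 28*(0 + (6 - 1*4)))/(4*((0 + (6 - 1*4)) + 65*41)) = 3309 + (35 - 74579 - 28*(0 + (6 - 4)))/(4*((0 + (6 - 4)) + 2665)) = 3309 + (35 - 74579 - 28*(0 + 2))/(4*((0 + 2) + 2665)) = 3309 + (35 - 74579 - 28*2)/(4*(2 + 2665)) = 3309 + (¼)*(35 - 74579 - 56)/2667 = 3309 + (¼)*(1/2667)*(-74600) = 3309 - 18650/2667 = 8806453/2667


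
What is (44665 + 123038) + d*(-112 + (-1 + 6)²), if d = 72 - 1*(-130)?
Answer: 150129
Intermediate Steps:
d = 202 (d = 72 + 130 = 202)
(44665 + 123038) + d*(-112 + (-1 + 6)²) = (44665 + 123038) + 202*(-112 + (-1 + 6)²) = 167703 + 202*(-112 + 5²) = 167703 + 202*(-112 + 25) = 167703 + 202*(-87) = 167703 - 17574 = 150129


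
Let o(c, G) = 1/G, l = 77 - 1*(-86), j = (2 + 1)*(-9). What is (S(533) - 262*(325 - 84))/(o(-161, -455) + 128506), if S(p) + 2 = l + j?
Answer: -28668640/58470229 ≈ -0.49031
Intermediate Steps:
j = -27 (j = 3*(-9) = -27)
l = 163 (l = 77 + 86 = 163)
S(p) = 134 (S(p) = -2 + (163 - 27) = -2 + 136 = 134)
(S(533) - 262*(325 - 84))/(o(-161, -455) + 128506) = (134 - 262*(325 - 84))/(1/(-455) + 128506) = (134 - 262*241)/(-1/455 + 128506) = (134 - 63142)/(58470229/455) = -63008*455/58470229 = -28668640/58470229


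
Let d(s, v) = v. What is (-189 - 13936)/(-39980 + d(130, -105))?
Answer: 2825/8017 ≈ 0.35238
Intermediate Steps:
(-189 - 13936)/(-39980 + d(130, -105)) = (-189 - 13936)/(-39980 - 105) = -14125/(-40085) = -14125*(-1/40085) = 2825/8017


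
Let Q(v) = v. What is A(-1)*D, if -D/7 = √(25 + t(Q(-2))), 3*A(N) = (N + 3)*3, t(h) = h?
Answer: -14*√23 ≈ -67.142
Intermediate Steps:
A(N) = 3 + N (A(N) = ((N + 3)*3)/3 = ((3 + N)*3)/3 = (9 + 3*N)/3 = 3 + N)
D = -7*√23 (D = -7*√(25 - 2) = -7*√23 ≈ -33.571)
A(-1)*D = (3 - 1)*(-7*√23) = 2*(-7*√23) = -14*√23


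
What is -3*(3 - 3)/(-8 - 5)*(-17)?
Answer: 0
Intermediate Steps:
-3*(3 - 3)/(-8 - 5)*(-17) = -0/(-13)*(-17) = -0*(-1)/13*(-17) = -3*0*(-17) = 0*(-17) = 0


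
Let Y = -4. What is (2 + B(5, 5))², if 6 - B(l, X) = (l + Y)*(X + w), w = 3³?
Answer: 576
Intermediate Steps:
w = 27
B(l, X) = 6 - (-4 + l)*(27 + X) (B(l, X) = 6 - (l - 4)*(X + 27) = 6 - (-4 + l)*(27 + X))
(2 + B(5, 5))² = (2 + (114 - 27*5 + 4*5 - 1*5*5))² = (2 + (114 - 135 + 20 - 25))² = (2 - 26)² = (-24)² = 576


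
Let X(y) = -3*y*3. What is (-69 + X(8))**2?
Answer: 19881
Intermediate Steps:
X(y) = -9*y
(-69 + X(8))**2 = (-69 - 9*8)**2 = (-69 - 72)**2 = (-141)**2 = 19881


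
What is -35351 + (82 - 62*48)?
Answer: -38245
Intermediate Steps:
-35351 + (82 - 62*48) = -35351 + (82 - 2976) = -35351 - 2894 = -38245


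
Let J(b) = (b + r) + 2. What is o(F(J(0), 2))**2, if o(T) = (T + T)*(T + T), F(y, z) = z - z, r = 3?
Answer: 0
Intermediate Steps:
J(b) = 5 + b (J(b) = (b + 3) + 2 = (3 + b) + 2 = 5 + b)
F(y, z) = 0
o(T) = 4*T**2 (o(T) = (2*T)*(2*T) = 4*T**2)
o(F(J(0), 2))**2 = (4*0**2)**2 = (4*0)**2 = 0**2 = 0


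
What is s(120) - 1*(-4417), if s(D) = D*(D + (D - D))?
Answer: 18817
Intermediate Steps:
s(D) = D² (s(D) = D*(D + 0) = D*D = D²)
s(120) - 1*(-4417) = 120² - 1*(-4417) = 14400 + 4417 = 18817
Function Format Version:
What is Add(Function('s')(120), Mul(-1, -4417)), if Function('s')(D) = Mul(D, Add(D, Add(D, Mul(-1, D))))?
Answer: 18817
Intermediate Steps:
Function('s')(D) = Pow(D, 2) (Function('s')(D) = Mul(D, Add(D, 0)) = Mul(D, D) = Pow(D, 2))
Add(Function('s')(120), Mul(-1, -4417)) = Add(Pow(120, 2), Mul(-1, -4417)) = Add(14400, 4417) = 18817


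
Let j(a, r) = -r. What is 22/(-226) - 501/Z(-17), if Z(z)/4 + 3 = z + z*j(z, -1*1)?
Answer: 54985/16724 ≈ 3.2878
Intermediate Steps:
Z(z) = -12 + 8*z (Z(z) = -12 + 4*(z + z*(-(-1))) = -12 + 4*(z + z*(-1*(-1))) = -12 + 4*(z + z*1) = -12 + 4*(z + z) = -12 + 4*(2*z) = -12 + 8*z)
22/(-226) - 501/Z(-17) = 22/(-226) - 501/(-12 + 8*(-17)) = 22*(-1/226) - 501/(-12 - 136) = -11/113 - 501/(-148) = -11/113 - 501*(-1/148) = -11/113 + 501/148 = 54985/16724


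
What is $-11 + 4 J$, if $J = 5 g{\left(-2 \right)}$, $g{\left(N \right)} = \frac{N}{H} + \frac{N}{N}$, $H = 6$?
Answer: $\frac{7}{3} \approx 2.3333$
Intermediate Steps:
$g{\left(N \right)} = 1 + \frac{N}{6}$ ($g{\left(N \right)} = \frac{N}{6} + \frac{N}{N} = N \frac{1}{6} + 1 = \frac{N}{6} + 1 = 1 + \frac{N}{6}$)
$J = \frac{10}{3}$ ($J = 5 \left(1 + \frac{1}{6} \left(-2\right)\right) = 5 \left(1 - \frac{1}{3}\right) = 5 \cdot \frac{2}{3} = \frac{10}{3} \approx 3.3333$)
$-11 + 4 J = -11 + 4 \cdot \frac{10}{3} = -11 + \frac{40}{3} = \frac{7}{3}$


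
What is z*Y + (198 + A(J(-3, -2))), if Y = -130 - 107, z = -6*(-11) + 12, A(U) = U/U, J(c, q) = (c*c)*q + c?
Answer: -18287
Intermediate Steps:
J(c, q) = c + q*c² (J(c, q) = c²*q + c = q*c² + c = c + q*c²)
A(U) = 1
z = 78 (z = 66 + 12 = 78)
Y = -237
z*Y + (198 + A(J(-3, -2))) = 78*(-237) + (198 + 1) = -18486 + 199 = -18287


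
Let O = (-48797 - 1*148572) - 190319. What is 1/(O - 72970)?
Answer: -1/460658 ≈ -2.1708e-6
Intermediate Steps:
O = -387688 (O = (-48797 - 148572) - 190319 = -197369 - 190319 = -387688)
1/(O - 72970) = 1/(-387688 - 72970) = 1/(-460658) = -1/460658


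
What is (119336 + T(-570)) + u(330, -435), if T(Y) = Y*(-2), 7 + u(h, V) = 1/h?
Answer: 39754771/330 ≈ 1.2047e+5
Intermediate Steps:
u(h, V) = -7 + 1/h
T(Y) = -2*Y
(119336 + T(-570)) + u(330, -435) = (119336 - 2*(-570)) + (-7 + 1/330) = (119336 + 1140) + (-7 + 1/330) = 120476 - 2309/330 = 39754771/330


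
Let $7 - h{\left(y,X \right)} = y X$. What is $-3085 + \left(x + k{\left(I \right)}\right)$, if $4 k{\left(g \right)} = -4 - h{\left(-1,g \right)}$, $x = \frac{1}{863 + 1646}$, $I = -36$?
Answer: $- \frac{30898331}{10036} \approx -3078.8$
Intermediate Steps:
$h{\left(y,X \right)} = 7 - X y$ ($h{\left(y,X \right)} = 7 - y X = 7 - X y$)
$x = \frac{1}{2509} \approx 0.00039857$
$k{\left(g \right)} = - \frac{11}{4} - \frac{g}{4}$ ($k{\left(g \right)} = \frac{-4 - \left(7 - g \left(-1\right)\right)}{4} = \frac{-4 - \left(7 + g\right)}{4} = \frac{-11 - g}{4} = - \frac{11}{4} - \frac{g}{4}$)
$-3085 + \left(x + k{\left(I \right)}\right) = -3085 + \left(\frac{1}{2509} - - \frac{25}{4}\right) = -3085 + \left(\frac{1}{2509} + \left(- \frac{11}{4} + 9\right)\right) = -3085 + \left(\frac{1}{2509} + \frac{25}{4}\right) = -3085 + \frac{62729}{10036} = - \frac{30898331}{10036}$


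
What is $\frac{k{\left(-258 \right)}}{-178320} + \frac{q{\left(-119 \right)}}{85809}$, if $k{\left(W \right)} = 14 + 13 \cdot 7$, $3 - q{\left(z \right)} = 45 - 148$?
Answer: $\frac{659465}{1020097392} \approx 0.00064647$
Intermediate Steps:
$q{\left(z \right)} = 106$ ($q{\left(z \right)} = 3 - \left(45 - 148\right) = 3 - -103 = 3 + 103 = 106$)
$k{\left(W \right)} = 105$ ($k{\left(W \right)} = 14 + 91 = 105$)
$\frac{k{\left(-258 \right)}}{-178320} + \frac{q{\left(-119 \right)}}{85809} = \frac{105}{-178320} + \frac{106}{85809} = 105 \left(- \frac{1}{178320}\right) + 106 \cdot \frac{1}{85809} = - \frac{7}{11888} + \frac{106}{85809} = \frac{659465}{1020097392}$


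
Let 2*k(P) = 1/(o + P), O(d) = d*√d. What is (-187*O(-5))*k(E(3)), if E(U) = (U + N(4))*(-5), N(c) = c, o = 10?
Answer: -187*I*√5/10 ≈ -41.814*I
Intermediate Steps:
O(d) = d^(3/2)
E(U) = -20 - 5*U (E(U) = (U + 4)*(-5) = (4 + U)*(-5) = -20 - 5*U)
k(P) = 1/(2*(10 + P))
(-187*O(-5))*k(E(3)) = (-(-935)*I*√5)*(1/(2*(10 + (-20 - 5*3)))) = (-(-935)*I*√5)*(1/(2*(10 + (-20 - 15)))) = (935*I*√5)*(1/(2*(10 - 35))) = (935*I*√5)*((½)/(-25)) = (935*I*√5)*((½)*(-1/25)) = (935*I*√5)*(-1/50) = -187*I*√5/10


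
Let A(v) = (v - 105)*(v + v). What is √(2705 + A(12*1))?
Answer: √473 ≈ 21.749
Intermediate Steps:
A(v) = 2*v*(-105 + v) (A(v) = (-105 + v)*(2*v) = 2*v*(-105 + v))
√(2705 + A(12*1)) = √(2705 + 2*(12*1)*(-105 + 12*1)) = √(2705 + 2*12*(-105 + 12)) = √(2705 + 2*12*(-93)) = √(2705 - 2232) = √473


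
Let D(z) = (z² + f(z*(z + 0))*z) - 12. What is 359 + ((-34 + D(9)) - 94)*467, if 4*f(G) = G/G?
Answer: -104573/4 ≈ -26143.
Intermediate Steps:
f(G) = ¼ (f(G) = (G/G)/4 = (¼)*1 = ¼)
D(z) = -12 + z² + z/4 (D(z) = (z² + z/4) - 12 = -12 + z² + z/4)
359 + ((-34 + D(9)) - 94)*467 = 359 + ((-34 + (-12 + 9² + (¼)*9)) - 94)*467 = 359 + ((-34 + (-12 + 81 + 9/4)) - 94)*467 = 359 + ((-34 + 285/4) - 94)*467 = 359 + (149/4 - 94)*467 = 359 - 227/4*467 = 359 - 106009/4 = -104573/4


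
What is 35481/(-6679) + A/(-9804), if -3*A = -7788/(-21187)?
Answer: -1842500471426/346836041823 ≈ -5.3123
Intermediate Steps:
A = -2596/21187 (A = -(-2596)/(-21187) = -(-2596)*(-1)/21187 = -⅓*7788/21187 = -2596/21187 ≈ -0.12253)
35481/(-6679) + A/(-9804) = 35481/(-6679) - 2596/21187/(-9804) = 35481*(-1/6679) - 2596/21187*(-1/9804) = -35481/6679 + 649/51929337 = -1842500471426/346836041823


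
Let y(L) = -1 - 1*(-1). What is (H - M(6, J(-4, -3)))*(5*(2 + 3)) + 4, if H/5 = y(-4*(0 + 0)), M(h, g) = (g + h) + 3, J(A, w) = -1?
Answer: -196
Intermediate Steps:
M(h, g) = 3 + g + h
y(L) = 0 (y(L) = -1 + 1 = 0)
H = 0 (H = 5*0 = 0)
(H - M(6, J(-4, -3)))*(5*(2 + 3)) + 4 = (0 - (3 - 1 + 6))*(5*(2 + 3)) + 4 = (0 - 1*8)*(5*5) + 4 = (0 - 8)*25 + 4 = -8*25 + 4 = -200 + 4 = -196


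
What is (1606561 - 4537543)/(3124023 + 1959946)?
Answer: -2930982/5083969 ≈ -0.57651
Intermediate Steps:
(1606561 - 4537543)/(3124023 + 1959946) = -2930982/5083969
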